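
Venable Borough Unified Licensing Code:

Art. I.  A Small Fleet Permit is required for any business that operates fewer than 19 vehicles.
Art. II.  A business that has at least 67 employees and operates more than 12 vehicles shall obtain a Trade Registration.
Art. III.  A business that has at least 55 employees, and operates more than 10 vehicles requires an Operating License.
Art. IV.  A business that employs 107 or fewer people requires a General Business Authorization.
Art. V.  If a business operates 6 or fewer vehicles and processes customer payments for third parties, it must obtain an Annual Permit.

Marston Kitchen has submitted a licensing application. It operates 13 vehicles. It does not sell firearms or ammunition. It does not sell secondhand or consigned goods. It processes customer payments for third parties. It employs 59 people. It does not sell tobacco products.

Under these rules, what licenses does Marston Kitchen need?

Art. I. vehicles 13 < 19 → Small Fleet Permit required.
Art. II. employees 59 < 67; vehicles 13 > 12 → Trade Registration not required.
Art. III. employees 59 ≥ 55; vehicles 13 > 10 → Operating License required.
Art. IV. employees 59 ≤ 107 → General Business Authorization required.
Art. V. vehicles 13 > 6; processes customer payments for third parties → Annual Permit not required.

General Business Authorization, Operating License, Small Fleet Permit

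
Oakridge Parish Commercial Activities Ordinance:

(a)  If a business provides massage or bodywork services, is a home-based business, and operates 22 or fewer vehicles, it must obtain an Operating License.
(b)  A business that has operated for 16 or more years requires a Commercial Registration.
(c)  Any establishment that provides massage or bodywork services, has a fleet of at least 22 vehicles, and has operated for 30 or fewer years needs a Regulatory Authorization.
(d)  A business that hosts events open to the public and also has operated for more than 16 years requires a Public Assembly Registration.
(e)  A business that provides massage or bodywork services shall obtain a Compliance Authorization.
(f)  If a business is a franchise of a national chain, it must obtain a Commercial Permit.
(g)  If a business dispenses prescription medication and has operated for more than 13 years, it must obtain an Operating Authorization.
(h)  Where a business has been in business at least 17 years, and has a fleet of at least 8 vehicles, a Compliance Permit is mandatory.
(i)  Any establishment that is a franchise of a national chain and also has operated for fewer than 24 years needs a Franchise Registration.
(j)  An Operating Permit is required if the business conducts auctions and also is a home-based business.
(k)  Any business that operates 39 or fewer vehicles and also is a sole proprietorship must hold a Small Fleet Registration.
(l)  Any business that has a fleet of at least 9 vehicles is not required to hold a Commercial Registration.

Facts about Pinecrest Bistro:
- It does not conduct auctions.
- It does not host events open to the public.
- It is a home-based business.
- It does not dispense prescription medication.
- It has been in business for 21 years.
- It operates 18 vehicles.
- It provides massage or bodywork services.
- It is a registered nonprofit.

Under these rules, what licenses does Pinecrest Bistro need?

Compliance Authorization, Compliance Permit, Operating License

(a) provides massage or bodywork services; is a home-based business; vehicles 18 ≤ 22 → Operating License required.
(b) years in business 21 ≥ 16 → Commercial Registration required.
(c) provides massage or bodywork services; vehicles 18 < 22; years in business 21 ≤ 30 → Regulatory Authorization not required.
(d) does not host events open to the public; years in business 21 > 16 → Public Assembly Registration not required.
(e) provides massage or bodywork services → Compliance Authorization required.
(f) is a registered nonprofit (not: is a franchise of a national chain) → Commercial Permit not required.
(g) does not dispense prescription medication; years in business 21 > 13 → Operating Authorization not required.
(h) years in business 21 ≥ 17; vehicles 18 ≥ 8 → Compliance Permit required.
(i) is a registered nonprofit (not: is a franchise of a national chain); years in business 21 < 24 → Franchise Registration not required.
(j) does not conduct auctions; is a home-based business → Operating Permit not required.
(k) vehicles 18 ≤ 39; is a registered nonprofit (not: is a sole proprietorship) → Small Fleet Registration not required.
(l) vehicles 18 ≥ 9 → exempt from Commercial Registration.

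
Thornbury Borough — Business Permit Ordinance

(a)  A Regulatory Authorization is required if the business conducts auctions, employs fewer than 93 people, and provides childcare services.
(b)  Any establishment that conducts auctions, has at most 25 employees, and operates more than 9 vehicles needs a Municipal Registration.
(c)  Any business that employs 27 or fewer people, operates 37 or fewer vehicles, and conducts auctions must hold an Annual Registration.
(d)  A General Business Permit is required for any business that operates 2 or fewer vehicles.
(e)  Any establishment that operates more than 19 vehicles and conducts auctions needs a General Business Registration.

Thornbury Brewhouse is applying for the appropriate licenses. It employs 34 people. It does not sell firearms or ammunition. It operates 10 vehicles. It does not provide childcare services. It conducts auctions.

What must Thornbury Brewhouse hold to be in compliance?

None

(a) conducts auctions; employees 34 < 93; does not provide childcare services → Regulatory Authorization not required.
(b) conducts auctions; employees 34 > 25; vehicles 10 > 9 → Municipal Registration not required.
(c) employees 34 > 27; vehicles 10 ≤ 37; conducts auctions → Annual Registration not required.
(d) vehicles 10 > 2 → General Business Permit not required.
(e) vehicles 10 ≤ 19; conducts auctions → General Business Registration not required.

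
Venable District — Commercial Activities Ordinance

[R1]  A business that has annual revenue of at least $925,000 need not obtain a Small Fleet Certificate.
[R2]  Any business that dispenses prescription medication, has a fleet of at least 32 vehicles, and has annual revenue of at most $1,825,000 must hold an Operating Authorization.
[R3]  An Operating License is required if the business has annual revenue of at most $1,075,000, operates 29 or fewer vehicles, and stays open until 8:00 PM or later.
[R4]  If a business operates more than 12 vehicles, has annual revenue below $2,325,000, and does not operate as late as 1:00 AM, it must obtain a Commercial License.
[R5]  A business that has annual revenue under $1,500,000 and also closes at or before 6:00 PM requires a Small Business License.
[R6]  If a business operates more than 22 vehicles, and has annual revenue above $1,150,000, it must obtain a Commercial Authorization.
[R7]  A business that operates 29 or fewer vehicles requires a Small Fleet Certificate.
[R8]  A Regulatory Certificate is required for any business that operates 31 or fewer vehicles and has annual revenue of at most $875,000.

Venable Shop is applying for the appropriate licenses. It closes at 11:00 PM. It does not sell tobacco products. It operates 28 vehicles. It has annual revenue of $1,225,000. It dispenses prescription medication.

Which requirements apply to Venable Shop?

[R1] revenue $1,225,000 ≥ $925,000 → exempt from Small Fleet Certificate.
[R2] dispenses prescription medication; vehicles 28 < 32; revenue $1,225,000 ≤ $1,825,000 → Operating Authorization not required.
[R3] revenue $1,225,000 > $1,075,000; vehicles 28 ≤ 29; closes 11:00 PM, after 8:00 PM → Operating License not required.
[R4] vehicles 28 > 12; revenue $1,225,000 < $2,325,000; closes 11:00 PM, at/before 1:00 AM → Commercial License required.
[R5] revenue $1,225,000 < $1,500,000; closes 11:00 PM, after 6:00 PM → Small Business License not required.
[R6] vehicles 28 > 22; revenue $1,225,000 > $1,150,000 → Commercial Authorization required.
[R7] vehicles 28 ≤ 29 → Small Fleet Certificate required.
[R8] vehicles 28 ≤ 31; revenue $1,225,000 > $875,000 → Regulatory Certificate not required.

Commercial Authorization, Commercial License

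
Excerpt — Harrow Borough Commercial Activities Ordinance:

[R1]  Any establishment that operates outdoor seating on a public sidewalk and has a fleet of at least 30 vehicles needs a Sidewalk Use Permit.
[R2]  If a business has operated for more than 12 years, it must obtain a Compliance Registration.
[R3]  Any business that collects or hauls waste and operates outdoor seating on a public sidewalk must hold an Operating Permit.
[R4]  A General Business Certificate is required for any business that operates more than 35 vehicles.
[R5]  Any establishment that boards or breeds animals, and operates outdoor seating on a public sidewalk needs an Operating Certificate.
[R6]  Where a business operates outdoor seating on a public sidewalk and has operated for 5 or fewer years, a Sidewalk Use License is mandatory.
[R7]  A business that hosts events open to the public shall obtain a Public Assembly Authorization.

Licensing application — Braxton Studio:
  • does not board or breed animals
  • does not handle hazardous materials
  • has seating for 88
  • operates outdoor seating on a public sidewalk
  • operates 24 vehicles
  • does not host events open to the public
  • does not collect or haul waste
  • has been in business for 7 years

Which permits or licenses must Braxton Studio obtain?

None

[R1] operates outdoor seating on a public sidewalk; vehicles 24 < 30 → Sidewalk Use Permit not required.
[R2] years in business 7 ≤ 12 → Compliance Registration not required.
[R3] does not collect or haul waste; operates outdoor seating on a public sidewalk → Operating Permit not required.
[R4] vehicles 24 ≤ 35 → General Business Certificate not required.
[R5] does not board or breed animals; operates outdoor seating on a public sidewalk → Operating Certificate not required.
[R6] operates outdoor seating on a public sidewalk; years in business 7 > 5 → Sidewalk Use License not required.
[R7] does not host events open to the public → Public Assembly Authorization not required.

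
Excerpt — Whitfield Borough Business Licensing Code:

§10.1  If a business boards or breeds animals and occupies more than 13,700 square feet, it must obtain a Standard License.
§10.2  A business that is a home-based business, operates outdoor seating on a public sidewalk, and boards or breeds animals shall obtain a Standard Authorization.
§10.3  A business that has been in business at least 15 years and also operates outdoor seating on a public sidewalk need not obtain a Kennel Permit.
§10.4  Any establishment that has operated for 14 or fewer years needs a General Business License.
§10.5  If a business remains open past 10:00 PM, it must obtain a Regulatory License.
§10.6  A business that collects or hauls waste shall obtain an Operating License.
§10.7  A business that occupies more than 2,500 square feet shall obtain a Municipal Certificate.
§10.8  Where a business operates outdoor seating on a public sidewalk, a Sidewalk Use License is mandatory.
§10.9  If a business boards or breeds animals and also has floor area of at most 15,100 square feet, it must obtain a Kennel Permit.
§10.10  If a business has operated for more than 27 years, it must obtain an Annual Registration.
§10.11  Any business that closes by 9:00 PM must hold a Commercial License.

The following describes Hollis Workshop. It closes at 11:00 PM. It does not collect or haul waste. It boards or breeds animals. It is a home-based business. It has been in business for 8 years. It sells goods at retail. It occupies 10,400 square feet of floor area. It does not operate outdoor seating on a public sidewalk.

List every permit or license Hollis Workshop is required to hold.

§10.1 boards or breeds animals; floor area 10,400 square feet ≤ 13,700 square feet → Standard License not required.
§10.2 is a home-based business; does not operate outdoor seating on a public sidewalk; boards or breeds animals → Standard Authorization not required.
§10.3 years in business 8 < 15; does not operate outdoor seating on a public sidewalk → Kennel Permit exemption does not apply.
§10.4 years in business 8 ≤ 14 → General Business License required.
§10.5 closes 11:00 PM, after 10:00 PM → Regulatory License required.
§10.6 does not collect or haul waste → Operating License not required.
§10.7 floor area 10,400 square feet > 2,500 square feet → Municipal Certificate required.
§10.8 does not operate outdoor seating on a public sidewalk → Sidewalk Use License not required.
§10.9 boards or breeds animals; floor area 10,400 square feet ≤ 15,100 square feet → Kennel Permit required.
§10.10 years in business 8 ≤ 27 → Annual Registration not required.
§10.11 closes 11:00 PM, after 9:00 PM → Commercial License not required.

General Business License, Kennel Permit, Municipal Certificate, Regulatory License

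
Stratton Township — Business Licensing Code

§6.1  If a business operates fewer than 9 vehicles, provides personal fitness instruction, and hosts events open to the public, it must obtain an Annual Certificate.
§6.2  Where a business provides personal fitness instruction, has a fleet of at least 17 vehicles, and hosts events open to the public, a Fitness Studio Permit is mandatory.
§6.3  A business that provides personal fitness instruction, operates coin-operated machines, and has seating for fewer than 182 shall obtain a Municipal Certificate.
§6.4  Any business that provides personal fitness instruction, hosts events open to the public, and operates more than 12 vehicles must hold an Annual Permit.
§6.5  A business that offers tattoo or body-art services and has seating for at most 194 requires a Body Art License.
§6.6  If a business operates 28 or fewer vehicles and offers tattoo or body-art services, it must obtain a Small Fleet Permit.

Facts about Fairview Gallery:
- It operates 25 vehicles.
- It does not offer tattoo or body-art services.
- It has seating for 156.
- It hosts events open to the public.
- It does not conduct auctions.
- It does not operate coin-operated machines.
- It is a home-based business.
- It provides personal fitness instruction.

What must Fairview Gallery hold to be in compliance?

Annual Permit, Fitness Studio Permit

§6.1 vehicles 25 ≥ 9; provides personal fitness instruction; hosts events open to the public → Annual Certificate not required.
§6.2 provides personal fitness instruction; vehicles 25 ≥ 17; hosts events open to the public → Fitness Studio Permit required.
§6.3 provides personal fitness instruction; does not operate coin-operated machines; seating 156 < 182 → Municipal Certificate not required.
§6.4 provides personal fitness instruction; hosts events open to the public; vehicles 25 > 12 → Annual Permit required.
§6.5 does not offer tattoo or body-art services; seating 156 ≤ 194 → Body Art License not required.
§6.6 vehicles 25 ≤ 28; does not offer tattoo or body-art services → Small Fleet Permit not required.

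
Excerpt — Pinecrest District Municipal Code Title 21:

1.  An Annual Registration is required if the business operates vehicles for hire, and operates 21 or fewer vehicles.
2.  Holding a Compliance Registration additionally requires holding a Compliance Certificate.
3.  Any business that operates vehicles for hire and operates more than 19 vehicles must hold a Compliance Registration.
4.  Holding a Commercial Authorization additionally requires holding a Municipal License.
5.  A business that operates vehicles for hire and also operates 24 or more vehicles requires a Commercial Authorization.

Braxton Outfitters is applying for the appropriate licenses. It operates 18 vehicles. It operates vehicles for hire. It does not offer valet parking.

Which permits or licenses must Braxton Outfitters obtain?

Annual Registration

1. operates vehicles for hire; vehicles 18 ≤ 21 → Annual Registration required.
2. Compliance Registration is not required → no effect.
3. operates vehicles for hire; vehicles 18 ≤ 19 → Compliance Registration not required.
4. Commercial Authorization is not required → no effect.
5. operates vehicles for hire; vehicles 18 < 24 → Commercial Authorization not required.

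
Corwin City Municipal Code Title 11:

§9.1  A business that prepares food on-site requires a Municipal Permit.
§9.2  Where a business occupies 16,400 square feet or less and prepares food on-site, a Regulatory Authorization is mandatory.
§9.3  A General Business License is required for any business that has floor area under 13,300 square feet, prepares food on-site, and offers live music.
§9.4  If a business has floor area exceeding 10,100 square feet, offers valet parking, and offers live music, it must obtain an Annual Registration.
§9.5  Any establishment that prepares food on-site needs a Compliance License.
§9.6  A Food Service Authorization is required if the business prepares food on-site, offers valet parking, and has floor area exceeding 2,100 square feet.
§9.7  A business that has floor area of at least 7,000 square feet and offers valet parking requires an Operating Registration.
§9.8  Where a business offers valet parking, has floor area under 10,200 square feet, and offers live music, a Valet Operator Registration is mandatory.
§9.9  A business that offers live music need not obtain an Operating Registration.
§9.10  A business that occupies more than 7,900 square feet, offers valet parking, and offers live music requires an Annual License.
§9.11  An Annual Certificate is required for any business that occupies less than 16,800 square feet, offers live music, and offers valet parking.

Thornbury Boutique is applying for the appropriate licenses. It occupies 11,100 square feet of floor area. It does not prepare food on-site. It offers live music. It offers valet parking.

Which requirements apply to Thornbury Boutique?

§9.1 does not prepare food on-site → Municipal Permit not required.
§9.2 floor area 11,100 square feet ≤ 16,400 square feet; does not prepare food on-site → Regulatory Authorization not required.
§9.3 floor area 11,100 square feet < 13,300 square feet; does not prepare food on-site; offers live music → General Business License not required.
§9.4 floor area 11,100 square feet > 10,100 square feet; offers valet parking; offers live music → Annual Registration required.
§9.5 does not prepare food on-site → Compliance License not required.
§9.6 does not prepare food on-site; offers valet parking; floor area 11,100 square feet > 2,100 square feet → Food Service Authorization not required.
§9.7 floor area 11,100 square feet ≥ 7,000 square feet; offers valet parking → Operating Registration required.
§9.8 offers valet parking; floor area 11,100 square feet ≥ 10,200 square feet; offers live music → Valet Operator Registration not required.
§9.9 offers live music → exempt from Operating Registration.
§9.10 floor area 11,100 square feet > 7,900 square feet; offers valet parking; offers live music → Annual License required.
§9.11 floor area 11,100 square feet < 16,800 square feet; offers live music; offers valet parking → Annual Certificate required.

Annual Certificate, Annual License, Annual Registration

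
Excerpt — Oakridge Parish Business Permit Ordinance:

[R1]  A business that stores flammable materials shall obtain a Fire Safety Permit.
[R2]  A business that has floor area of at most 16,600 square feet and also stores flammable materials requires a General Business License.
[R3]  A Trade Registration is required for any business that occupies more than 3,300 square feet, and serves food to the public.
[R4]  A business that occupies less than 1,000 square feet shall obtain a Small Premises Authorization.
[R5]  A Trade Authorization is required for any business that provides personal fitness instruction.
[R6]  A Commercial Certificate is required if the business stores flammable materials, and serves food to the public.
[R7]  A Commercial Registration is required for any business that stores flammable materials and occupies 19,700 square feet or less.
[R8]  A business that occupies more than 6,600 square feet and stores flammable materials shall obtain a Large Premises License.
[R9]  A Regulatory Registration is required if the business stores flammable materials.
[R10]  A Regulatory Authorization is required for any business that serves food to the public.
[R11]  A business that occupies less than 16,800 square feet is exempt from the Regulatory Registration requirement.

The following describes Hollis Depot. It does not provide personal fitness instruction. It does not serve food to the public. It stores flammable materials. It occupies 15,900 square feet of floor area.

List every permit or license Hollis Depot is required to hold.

Commercial Registration, Fire Safety Permit, General Business License, Large Premises License

[R1] stores flammable materials → Fire Safety Permit required.
[R2] floor area 15,900 square feet ≤ 16,600 square feet; stores flammable materials → General Business License required.
[R3] floor area 15,900 square feet > 3,300 square feet; does not serve food to the public → Trade Registration not required.
[R4] floor area 15,900 square feet ≥ 1,000 square feet → Small Premises Authorization not required.
[R5] does not provide personal fitness instruction → Trade Authorization not required.
[R6] stores flammable materials; does not serve food to the public → Commercial Certificate not required.
[R7] stores flammable materials; floor area 15,900 square feet ≤ 19,700 square feet → Commercial Registration required.
[R8] floor area 15,900 square feet > 6,600 square feet; stores flammable materials → Large Premises License required.
[R9] stores flammable materials → Regulatory Registration required.
[R10] does not serve food to the public → Regulatory Authorization not required.
[R11] floor area 15,900 square feet < 16,800 square feet → exempt from Regulatory Registration.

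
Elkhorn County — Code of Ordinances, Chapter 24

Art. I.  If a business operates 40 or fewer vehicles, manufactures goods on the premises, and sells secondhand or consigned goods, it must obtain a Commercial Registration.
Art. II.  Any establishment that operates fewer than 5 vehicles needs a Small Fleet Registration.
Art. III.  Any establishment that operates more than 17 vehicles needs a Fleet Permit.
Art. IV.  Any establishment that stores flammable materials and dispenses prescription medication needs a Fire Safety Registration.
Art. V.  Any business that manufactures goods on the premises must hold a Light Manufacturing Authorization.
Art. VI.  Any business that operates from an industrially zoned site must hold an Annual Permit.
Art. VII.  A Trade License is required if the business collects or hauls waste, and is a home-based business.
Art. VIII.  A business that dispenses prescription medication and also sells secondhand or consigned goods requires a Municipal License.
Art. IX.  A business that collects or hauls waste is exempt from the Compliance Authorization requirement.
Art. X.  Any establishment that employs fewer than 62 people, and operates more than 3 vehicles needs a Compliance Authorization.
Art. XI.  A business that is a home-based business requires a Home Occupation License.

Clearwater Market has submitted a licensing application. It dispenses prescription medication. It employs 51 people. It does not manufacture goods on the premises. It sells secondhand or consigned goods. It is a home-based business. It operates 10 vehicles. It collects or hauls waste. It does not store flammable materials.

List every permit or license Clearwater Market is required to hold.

Home Occupation License, Municipal License, Trade License

Art. I. vehicles 10 ≤ 40; does not manufacture goods on the premises; sells secondhand or consigned goods → Commercial Registration not required.
Art. II. vehicles 10 ≥ 5 → Small Fleet Registration not required.
Art. III. vehicles 10 ≤ 17 → Fleet Permit not required.
Art. IV. does not store flammable materials; dispenses prescription medication → Fire Safety Registration not required.
Art. V. does not manufacture goods on the premises → Light Manufacturing Authorization not required.
Art. VI. is a home-based business (not: operates from an industrially zoned site) → Annual Permit not required.
Art. VII. collects or hauls waste; is a home-based business → Trade License required.
Art. VIII. dispenses prescription medication; sells secondhand or consigned goods → Municipal License required.
Art. IX. collects or hauls waste → exempt from Compliance Authorization.
Art. X. employees 51 < 62; vehicles 10 > 3 → Compliance Authorization required.
Art. XI. is a home-based business → Home Occupation License required.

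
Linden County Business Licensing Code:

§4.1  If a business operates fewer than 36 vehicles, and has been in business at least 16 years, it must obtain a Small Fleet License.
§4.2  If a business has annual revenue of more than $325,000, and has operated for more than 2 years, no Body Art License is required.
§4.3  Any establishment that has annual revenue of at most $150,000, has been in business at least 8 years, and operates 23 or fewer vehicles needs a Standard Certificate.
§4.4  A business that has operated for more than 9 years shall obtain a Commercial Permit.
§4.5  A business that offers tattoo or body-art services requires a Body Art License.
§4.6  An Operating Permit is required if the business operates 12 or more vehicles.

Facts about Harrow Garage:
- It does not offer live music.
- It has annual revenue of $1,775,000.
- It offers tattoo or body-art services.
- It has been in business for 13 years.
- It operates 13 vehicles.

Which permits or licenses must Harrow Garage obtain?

Commercial Permit, Operating Permit

§4.1 vehicles 13 < 36; years in business 13 < 16 → Small Fleet License not required.
§4.2 revenue $1,775,000 > $325,000; years in business 13 > 2 → exempt from Body Art License.
§4.3 revenue $1,775,000 > $150,000; years in business 13 ≥ 8; vehicles 13 ≤ 23 → Standard Certificate not required.
§4.4 years in business 13 > 9 → Commercial Permit required.
§4.5 offers tattoo or body-art services → Body Art License required.
§4.6 vehicles 13 ≥ 12 → Operating Permit required.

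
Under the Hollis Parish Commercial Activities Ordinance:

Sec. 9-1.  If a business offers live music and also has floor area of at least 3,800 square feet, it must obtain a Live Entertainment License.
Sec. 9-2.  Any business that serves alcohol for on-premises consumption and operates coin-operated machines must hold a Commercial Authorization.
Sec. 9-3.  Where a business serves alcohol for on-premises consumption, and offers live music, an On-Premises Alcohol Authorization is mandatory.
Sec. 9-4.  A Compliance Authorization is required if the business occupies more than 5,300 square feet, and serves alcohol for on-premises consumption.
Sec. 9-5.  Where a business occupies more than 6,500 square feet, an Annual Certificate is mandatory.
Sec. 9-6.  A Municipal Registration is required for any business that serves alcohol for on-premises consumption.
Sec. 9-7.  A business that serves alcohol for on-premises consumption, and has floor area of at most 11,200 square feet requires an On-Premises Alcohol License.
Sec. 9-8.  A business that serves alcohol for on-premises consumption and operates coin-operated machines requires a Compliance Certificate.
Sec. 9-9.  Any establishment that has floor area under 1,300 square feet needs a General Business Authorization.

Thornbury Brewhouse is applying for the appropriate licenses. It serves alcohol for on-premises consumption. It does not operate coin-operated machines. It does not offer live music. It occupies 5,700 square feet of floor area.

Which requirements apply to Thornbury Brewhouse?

Compliance Authorization, Municipal Registration, On-Premises Alcohol License

Sec. 9-1. does not offer live music; floor area 5,700 square feet ≥ 3,800 square feet → Live Entertainment License not required.
Sec. 9-2. serves alcohol for on-premises consumption; does not operate coin-operated machines → Commercial Authorization not required.
Sec. 9-3. serves alcohol for on-premises consumption; does not offer live music → On-Premises Alcohol Authorization not required.
Sec. 9-4. floor area 5,700 square feet > 5,300 square feet; serves alcohol for on-premises consumption → Compliance Authorization required.
Sec. 9-5. floor area 5,700 square feet ≤ 6,500 square feet → Annual Certificate not required.
Sec. 9-6. serves alcohol for on-premises consumption → Municipal Registration required.
Sec. 9-7. serves alcohol for on-premises consumption; floor area 5,700 square feet ≤ 11,200 square feet → On-Premises Alcohol License required.
Sec. 9-8. serves alcohol for on-premises consumption; does not operate coin-operated machines → Compliance Certificate not required.
Sec. 9-9. floor area 5,700 square feet ≥ 1,300 square feet → General Business Authorization not required.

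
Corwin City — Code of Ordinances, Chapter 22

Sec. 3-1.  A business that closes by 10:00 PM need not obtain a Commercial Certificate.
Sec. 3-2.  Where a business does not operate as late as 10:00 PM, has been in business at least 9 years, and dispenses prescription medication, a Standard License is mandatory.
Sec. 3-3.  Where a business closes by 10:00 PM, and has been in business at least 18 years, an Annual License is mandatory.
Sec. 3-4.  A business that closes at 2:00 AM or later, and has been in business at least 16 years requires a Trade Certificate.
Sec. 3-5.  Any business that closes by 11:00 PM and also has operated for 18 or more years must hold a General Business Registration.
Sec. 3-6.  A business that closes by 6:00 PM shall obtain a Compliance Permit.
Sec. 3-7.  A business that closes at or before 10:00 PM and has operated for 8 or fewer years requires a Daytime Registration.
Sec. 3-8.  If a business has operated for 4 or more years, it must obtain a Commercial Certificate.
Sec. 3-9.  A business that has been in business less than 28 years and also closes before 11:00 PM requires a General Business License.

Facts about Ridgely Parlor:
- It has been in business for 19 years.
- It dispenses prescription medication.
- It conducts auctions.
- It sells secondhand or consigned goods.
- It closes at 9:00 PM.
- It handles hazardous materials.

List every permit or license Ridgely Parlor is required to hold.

Annual License, General Business License, General Business Registration, Standard License

Sec. 3-1. closes 9:00 PM, at/before 10:00 PM → exempt from Commercial Certificate.
Sec. 3-2. closes 9:00 PM, at/before 10:00 PM; years in business 19 ≥ 9; dispenses prescription medication → Standard License required.
Sec. 3-3. closes 9:00 PM, at/before 10:00 PM; years in business 19 ≥ 18 → Annual License required.
Sec. 3-4. closes 9:00 PM, at/before 2:00 AM; years in business 19 ≥ 16 → Trade Certificate not required.
Sec. 3-5. closes 9:00 PM, at/before 11:00 PM; years in business 19 ≥ 18 → General Business Registration required.
Sec. 3-6. closes 9:00 PM, after 6:00 PM → Compliance Permit not required.
Sec. 3-7. closes 9:00 PM, at/before 10:00 PM; years in business 19 > 8 → Daytime Registration not required.
Sec. 3-8. years in business 19 ≥ 4 → Commercial Certificate required.
Sec. 3-9. years in business 19 < 28; closes 9:00 PM, at/before 11:00 PM → General Business License required.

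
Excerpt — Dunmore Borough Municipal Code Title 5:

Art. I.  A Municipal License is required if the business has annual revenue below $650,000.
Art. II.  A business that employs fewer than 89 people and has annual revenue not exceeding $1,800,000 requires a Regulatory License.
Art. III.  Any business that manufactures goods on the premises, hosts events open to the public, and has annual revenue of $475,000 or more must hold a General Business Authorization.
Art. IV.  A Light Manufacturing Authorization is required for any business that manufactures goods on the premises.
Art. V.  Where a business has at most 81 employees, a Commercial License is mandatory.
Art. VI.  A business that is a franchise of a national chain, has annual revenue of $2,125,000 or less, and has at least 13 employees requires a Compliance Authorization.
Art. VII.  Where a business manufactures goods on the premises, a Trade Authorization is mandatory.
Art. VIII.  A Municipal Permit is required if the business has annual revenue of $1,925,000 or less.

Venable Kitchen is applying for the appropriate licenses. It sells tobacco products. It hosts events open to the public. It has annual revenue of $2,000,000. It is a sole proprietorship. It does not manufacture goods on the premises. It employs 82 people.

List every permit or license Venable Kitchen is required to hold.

Art. I. revenue $2,000,000 ≥ $650,000 → Municipal License not required.
Art. II. employees 82 < 89; revenue $2,000,000 > $1,800,000 → Regulatory License not required.
Art. III. does not manufacture goods on the premises; hosts events open to the public; revenue $2,000,000 ≥ $475,000 → General Business Authorization not required.
Art. IV. does not manufacture goods on the premises → Light Manufacturing Authorization not required.
Art. V. employees 82 > 81 → Commercial License not required.
Art. VI. is a sole proprietorship (not: is a franchise of a national chain); revenue $2,000,000 ≤ $2,125,000; employees 82 ≥ 13 → Compliance Authorization not required.
Art. VII. does not manufacture goods on the premises → Trade Authorization not required.
Art. VIII. revenue $2,000,000 > $1,925,000 → Municipal Permit not required.

None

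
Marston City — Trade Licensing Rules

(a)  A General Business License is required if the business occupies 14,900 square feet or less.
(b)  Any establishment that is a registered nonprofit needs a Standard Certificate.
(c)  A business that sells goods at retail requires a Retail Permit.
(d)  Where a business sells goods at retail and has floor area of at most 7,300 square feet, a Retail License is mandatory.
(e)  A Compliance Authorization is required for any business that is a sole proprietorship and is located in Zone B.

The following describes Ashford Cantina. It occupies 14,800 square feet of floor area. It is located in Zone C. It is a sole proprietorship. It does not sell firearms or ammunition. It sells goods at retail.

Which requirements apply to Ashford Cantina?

General Business License, Retail Permit

(a) floor area 14,800 square feet ≤ 14,900 square feet → General Business License required.
(b) is a sole proprietorship (not: is a registered nonprofit) → Standard Certificate not required.
(c) sells goods at retail → Retail Permit required.
(d) sells goods at retail; floor area 14,800 square feet > 7,300 square feet → Retail License not required.
(e) is a sole proprietorship; is located in Zone C (not: is located in Zone B) → Compliance Authorization not required.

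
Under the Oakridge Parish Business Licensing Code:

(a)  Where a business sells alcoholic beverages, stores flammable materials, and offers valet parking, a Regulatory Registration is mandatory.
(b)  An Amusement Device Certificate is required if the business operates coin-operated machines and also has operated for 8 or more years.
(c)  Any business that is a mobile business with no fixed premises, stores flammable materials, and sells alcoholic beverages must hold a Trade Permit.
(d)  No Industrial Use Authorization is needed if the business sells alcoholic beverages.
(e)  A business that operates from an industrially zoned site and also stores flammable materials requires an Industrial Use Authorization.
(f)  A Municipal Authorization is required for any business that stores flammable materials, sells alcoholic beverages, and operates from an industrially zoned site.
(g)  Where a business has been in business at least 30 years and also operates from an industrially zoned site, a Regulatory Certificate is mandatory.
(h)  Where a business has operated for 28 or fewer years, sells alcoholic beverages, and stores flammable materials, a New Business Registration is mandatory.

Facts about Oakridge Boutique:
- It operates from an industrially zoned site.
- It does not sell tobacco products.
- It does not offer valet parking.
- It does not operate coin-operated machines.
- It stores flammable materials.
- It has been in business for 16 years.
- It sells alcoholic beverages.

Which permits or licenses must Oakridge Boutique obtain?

Municipal Authorization, New Business Registration

(a) sells alcoholic beverages; stores flammable materials; does not offer valet parking → Regulatory Registration not required.
(b) does not operate coin-operated machines; years in business 16 ≥ 8 → Amusement Device Certificate not required.
(c) operates from an industrially zoned site (not: is a mobile business with no fixed premises); stores flammable materials; sells alcoholic beverages → Trade Permit not required.
(d) sells alcoholic beverages → exempt from Industrial Use Authorization.
(e) operates from an industrially zoned site; stores flammable materials → Industrial Use Authorization required.
(f) stores flammable materials; sells alcoholic beverages; operates from an industrially zoned site → Municipal Authorization required.
(g) years in business 16 < 30; operates from an industrially zoned site → Regulatory Certificate not required.
(h) years in business 16 ≤ 28; sells alcoholic beverages; stores flammable materials → New Business Registration required.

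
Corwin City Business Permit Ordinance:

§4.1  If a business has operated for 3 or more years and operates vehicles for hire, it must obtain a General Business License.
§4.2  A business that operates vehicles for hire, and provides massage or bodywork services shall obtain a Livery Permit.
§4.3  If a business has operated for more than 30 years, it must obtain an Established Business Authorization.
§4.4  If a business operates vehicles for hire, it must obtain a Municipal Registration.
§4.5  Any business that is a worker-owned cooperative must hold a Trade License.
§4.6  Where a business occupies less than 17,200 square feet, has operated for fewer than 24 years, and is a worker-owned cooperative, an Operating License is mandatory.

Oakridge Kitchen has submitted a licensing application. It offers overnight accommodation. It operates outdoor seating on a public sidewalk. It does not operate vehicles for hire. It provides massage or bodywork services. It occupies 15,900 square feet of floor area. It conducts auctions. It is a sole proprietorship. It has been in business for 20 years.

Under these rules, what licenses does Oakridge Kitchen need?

None

§4.1 years in business 20 ≥ 3; does not operate vehicles for hire → General Business License not required.
§4.2 does not operate vehicles for hire; provides massage or bodywork services → Livery Permit not required.
§4.3 years in business 20 ≤ 30 → Established Business Authorization not required.
§4.4 does not operate vehicles for hire → Municipal Registration not required.
§4.5 is a sole proprietorship (not: is a worker-owned cooperative) → Trade License not required.
§4.6 floor area 15,900 square feet < 17,200 square feet; years in business 20 < 24; is a sole proprietorship (not: is a worker-owned cooperative) → Operating License not required.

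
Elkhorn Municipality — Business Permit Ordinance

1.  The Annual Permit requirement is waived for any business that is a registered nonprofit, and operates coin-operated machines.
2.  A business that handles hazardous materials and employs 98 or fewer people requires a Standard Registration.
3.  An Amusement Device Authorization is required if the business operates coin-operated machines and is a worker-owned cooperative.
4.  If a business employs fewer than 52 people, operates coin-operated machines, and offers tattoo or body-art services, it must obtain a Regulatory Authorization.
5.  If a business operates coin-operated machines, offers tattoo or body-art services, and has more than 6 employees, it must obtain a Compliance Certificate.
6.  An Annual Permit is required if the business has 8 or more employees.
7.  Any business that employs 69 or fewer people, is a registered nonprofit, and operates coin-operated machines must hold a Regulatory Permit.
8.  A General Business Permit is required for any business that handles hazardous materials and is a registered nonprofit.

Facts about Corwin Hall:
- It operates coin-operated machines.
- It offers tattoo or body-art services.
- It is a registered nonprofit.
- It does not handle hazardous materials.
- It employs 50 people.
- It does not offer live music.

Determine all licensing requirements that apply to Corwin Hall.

1. is a registered nonprofit; operates coin-operated machines → exempt from Annual Permit.
2. does not handle hazardous materials; employees 50 ≤ 98 → Standard Registration not required.
3. operates coin-operated machines; is a registered nonprofit (not: is a worker-owned cooperative) → Amusement Device Authorization not required.
4. employees 50 < 52; operates coin-operated machines; offers tattoo or body-art services → Regulatory Authorization required.
5. operates coin-operated machines; offers tattoo or body-art services; employees 50 > 6 → Compliance Certificate required.
6. employees 50 ≥ 8 → Annual Permit required.
7. employees 50 ≤ 69; is a registered nonprofit; operates coin-operated machines → Regulatory Permit required.
8. does not handle hazardous materials; is a registered nonprofit → General Business Permit not required.

Compliance Certificate, Regulatory Authorization, Regulatory Permit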